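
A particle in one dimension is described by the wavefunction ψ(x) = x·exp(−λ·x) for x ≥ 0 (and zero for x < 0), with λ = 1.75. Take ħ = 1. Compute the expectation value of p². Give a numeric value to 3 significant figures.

p² ψ = −ħ² d²ψ/dx²; ⟨p²⟩ = −ħ² ∫ ψ*·ψ'' dx / ∫|ψ|² dx.
Differentiate x·exp(−λ·x) with the product rule; every integrand then reduces to terms xʲ·e^(−2λx) on [0, ∞), with ∫₀^∞ xʲ·e^(−2λx) dx = j!/(2λ)^(j+1).
State is unnormalized: ∫|ψ|² dx = 0.046647, and ∫ψ*·(−ħ² ψ'') dx = 0.14286, so ⟨p²⟩ = 0.14286 / 0.046647.
⟨p²⟩ = 3.0625.

3.06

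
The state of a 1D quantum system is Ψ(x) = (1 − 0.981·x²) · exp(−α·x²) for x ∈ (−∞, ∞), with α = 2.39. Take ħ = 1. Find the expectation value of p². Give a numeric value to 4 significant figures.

p² Ψ = −ħ² d²Ψ/dx²; ⟨p²⟩ = −ħ² ∫ Ψ*·Ψ'' dx / ∫|Ψ|² dx.
Expand each integrand as polynomial × e^(−2αx²) and use ∫x^(2j)·e^(−2αx²) dx = (2j−1)!!/(4α)^j · √(π/(2α)), odd powers → 0; here √(π/(2α)) = 0.81070. Differentiate with the product rule, d/dx e^(−αx²) = −2αx·e^(−αx²).
State is unnormalized: ∫|Ψ|² dx = 0.66993, and ∫Ψ*·(−ħ² Ψ'') dx = 2.4780, so ⟨p²⟩ = 2.4780 / 0.66993.
⟨p²⟩ = 3.6990.

3.699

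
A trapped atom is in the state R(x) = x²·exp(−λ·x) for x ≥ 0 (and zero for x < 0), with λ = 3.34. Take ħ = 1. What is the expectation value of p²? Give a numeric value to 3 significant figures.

p² R = −ħ² d²R/dx²; ⟨p²⟩ = −ħ² ∫ R*·R'' dx / ∫|R|² dx.
Differentiate x²·exp(−λ·x) with the product rule; every integrand then reduces to terms xʲ·e^(−2λx) on [0, ∞), with ∫₀^∞ xʲ·e^(−2λx) dx = j!/(2λ)^(j+1).
State is unnormalized: ∫|R|² dx = 0.0018044, and ∫R*·(−ħ² R'') dx = 0.0067097, so ⟨p²⟩ = 0.0067097 / 0.0018044.
⟨p²⟩ = 3.7185.

3.72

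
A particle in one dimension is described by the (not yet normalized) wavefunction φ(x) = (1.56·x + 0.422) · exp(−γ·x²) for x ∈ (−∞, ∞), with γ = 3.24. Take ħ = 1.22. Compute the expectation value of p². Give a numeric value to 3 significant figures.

p² φ = −ħ² d²φ/dx²; ⟨p²⟩ = −ħ² ∫ φ*·φ'' dx / ∫|φ|² dx.
Expand each integrand as polynomial × e^(−2γx²) and use ∫x^(2j)·e^(−2γx²) dx = (2j−1)!!/(4γ)^j · √(π/(2γ)), odd powers → 0; here √(π/(2γ)) = 0.69629. Differentiate with the product rule, d/dx e^(−γx²) = −2γx·e^(−γx²).
State is unnormalized: ∫|φ|² dx = 0.25474, and ∫φ*·(−ħ² φ'') dx = 2.4895, so ⟨p²⟩ = 2.4895 / 0.25474.
⟨p²⟩ = 9.7726.

9.77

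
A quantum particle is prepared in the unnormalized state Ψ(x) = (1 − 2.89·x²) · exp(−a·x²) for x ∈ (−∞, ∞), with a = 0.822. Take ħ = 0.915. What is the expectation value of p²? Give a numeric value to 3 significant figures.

p² Ψ = −ħ² d²Ψ/dx²; ⟨p²⟩ = −ħ² ∫ Ψ*·Ψ'' dx / ∫|Ψ|² dx.
Expand each integrand as polynomial × e^(−2ax²) and use ∫x^(2j)·e^(−2ax²) dx = (2j−1)!!/(4a)^j · √(π/(2a)), odd powers → 0; here √(π/(2a)) = 1.3824. Differentiate with the product rule, d/dx e^(−ax²) = −2ax·e^(−ax²).
State is unnormalized: ∫|Ψ|² dx = 2.1562, and ∫Ψ*·(−ħ² Ψ'') dx = 7.7685, so ⟨p²⟩ = 7.7685 / 2.1562.
⟨p²⟩ = 3.6029.

3.60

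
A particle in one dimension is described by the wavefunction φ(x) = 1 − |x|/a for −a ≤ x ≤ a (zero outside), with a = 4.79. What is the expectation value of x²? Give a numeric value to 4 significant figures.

⟨x²⟩ = ∫ x²·|φ|² dx / ∫|φ|² dx (integrals over the domain).
φ is even, so ∫ over [−a, a] = 2∫₀ᵃ with φ = 1 − x/a there: ∫₀ᵃ (1 − x/a)² dx = a/3, ∫₀ᵃ x²(1 − x/a)² dx = a³/30, ∫₀ᵃ x⁴(1 − x/a)² dx = a⁵/105.
State is unnormalized: ∫|φ|² dx = 3.1933, and ∫φ*·x²·φ dx = 7.3268, so ⟨x²⟩ = 7.3268 / 3.1933.
⟨x²⟩ = 2.2944.

2.294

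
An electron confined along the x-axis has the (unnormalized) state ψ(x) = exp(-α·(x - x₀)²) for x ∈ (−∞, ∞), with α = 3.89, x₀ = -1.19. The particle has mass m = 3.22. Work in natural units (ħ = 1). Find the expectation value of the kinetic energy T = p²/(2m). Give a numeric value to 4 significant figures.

T = −(ħ²/2m) d²/dx², so ⟨T⟩ = −(ħ²/2m) ∫ ψ*·ψ'' dx / ∫|ψ|² dx; with m = 3.22.
Gaussian moments (u = x − x₀): ∫u^(2j)·e^(−2αu²) du = (2j−1)!!/(4α)^j · √(π/(2α)), odd powers integrate to 0; here √(π/(2α)) = 0.63546. Derivatives: d/dx e^(−αu²) = −2αu·e^(−αu²), d²/dx² e^(−αu²) = (4α²u² − 2α)·e^(−αu²).
State is unnormalized: ∫|ψ|² dx = 0.63546, and ∫ψ*·(−ħ²/2m · ψ'') dx = 0.38384, so ⟨T⟩ = 0.38384 / 0.63546.
⟨T⟩ = 0.60404.

0.6040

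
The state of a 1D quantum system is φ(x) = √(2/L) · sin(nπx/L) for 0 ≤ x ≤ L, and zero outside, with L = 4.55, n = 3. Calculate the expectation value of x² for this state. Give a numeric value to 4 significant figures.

⟨x²⟩ = ∫ x²·|φ|² dx (integrals over the domain).
With sin²θ = (1 − cos2θ)/2 on 0 ≤ x ≤ L: ∫sin²(nπx/L) dx = L/2, ∫x·sin²(nπx/L) dx = L²/4, ∫x²·sin²(nπx/L) dx = L³·(1/6 − 1/(4n²π²)); higher powers xᵏ the same way, integrating xᵏ·cos(2nπx/L) by parts.
⟨x²⟩ = 6.7843.

6.784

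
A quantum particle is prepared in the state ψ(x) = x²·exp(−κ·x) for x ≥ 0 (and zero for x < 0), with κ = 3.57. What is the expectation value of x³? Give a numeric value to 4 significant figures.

⟨x³⟩ = ∫ x³·|ψ|² dx / ∫|ψ|² dx (integrals over the domain).
Every integrand reduces to terms xʲ·e^(−2κx) on [0, ∞); use ∫₀^∞ xʲ·e^(−2κx) dx = j!/(2κ)^(j+1).
State is unnormalized: ∫|ψ|² dx = 0.0012934, and ∫ψ*·x³·ψ dx = 0.00074618, so ⟨x³⟩ = 0.00074618 / 0.0012934.
⟨x³⟩ = 0.57693.

0.5769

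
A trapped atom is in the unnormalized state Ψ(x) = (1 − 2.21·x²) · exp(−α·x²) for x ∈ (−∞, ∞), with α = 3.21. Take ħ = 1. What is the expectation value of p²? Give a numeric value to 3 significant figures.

6.69

p² Ψ = −ħ² d²Ψ/dx²; ⟨p²⟩ = −ħ² ∫ Ψ*·Ψ'' dx / ∫|Ψ|² dx.
Expand each integrand as polynomial × e^(−2αx²) and use ∫x^(2j)·e^(−2αx²) dx = (2j−1)!!/(4α)^j · √(π/(2α)), odd powers → 0; here √(π/(2α)) = 0.69953. Differentiate with the product rule, d/dx e^(−αx²) = −2αx·e^(−αx²).
State is unnormalized: ∫|Ψ|² dx = 0.52090, and ∫Ψ*·(−ħ² Ψ'') dx = 3.4841, so ⟨p²⟩ = 3.4841 / 0.52090.
⟨p²⟩ = 6.6887.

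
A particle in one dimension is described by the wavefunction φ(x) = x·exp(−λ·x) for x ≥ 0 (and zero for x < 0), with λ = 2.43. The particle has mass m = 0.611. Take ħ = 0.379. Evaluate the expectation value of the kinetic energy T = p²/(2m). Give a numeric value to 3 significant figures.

0.694

T = −(ħ²/2m) d²/dx², so ⟨T⟩ = −(ħ²/2m) ∫ φ*·φ'' dx / ∫|φ|² dx; with m = 0.611.
Differentiate x·exp(−λ·x) with the product rule; every integrand then reduces to terms xʲ·e^(−2λx) on [0, ∞), with ∫₀^∞ xʲ·e^(−2λx) dx = j!/(2λ)^(j+1).
State is unnormalized: ∫|φ|² dx = 0.017423, and ∫φ*·(−ħ²/2m · φ'') dx = 0.012093, so ⟨T⟩ = 0.012093 / 0.017423.
⟨T⟩ = 0.69410.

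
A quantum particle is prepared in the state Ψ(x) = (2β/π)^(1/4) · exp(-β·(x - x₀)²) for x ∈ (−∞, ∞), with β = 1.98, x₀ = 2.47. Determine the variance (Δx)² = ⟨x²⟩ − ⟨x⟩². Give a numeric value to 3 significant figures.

Compute ⟨x⟩ and ⟨x²⟩ separately, then (Δx)² = ⟨x²⟩ − ⟨x⟩².
Gaussian moments (u = x − x₀): ∫u^(2j)·e^(−2βu²) du = (2j−1)!!/(4β)^j · √(π/(2β)), odd powers integrate to 0; here √(π/(2β)) = 0.89069.
⟨x⟩ = 2.4700 and ⟨x²⟩ = 6.2272.
(Δx)² = 6.2272 − (2.4700)² = 0.12626.

0.126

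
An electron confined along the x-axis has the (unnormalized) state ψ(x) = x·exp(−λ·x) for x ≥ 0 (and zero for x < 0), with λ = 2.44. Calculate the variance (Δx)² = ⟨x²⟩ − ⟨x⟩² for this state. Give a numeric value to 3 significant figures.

0.126

Compute ⟨x⟩ and ⟨x²⟩ separately, then (Δx)² = ⟨x²⟩ − ⟨x⟩².
Every integrand reduces to terms xʲ·e^(−2λx) on [0, ∞); use ∫₀^∞ xʲ·e^(−2λx) dx = j!/(2λ)^(j+1).
Normalization: ∫|ψ|² dx = 0.017210.
⟨x⟩ = 0.61475 and ⟨x²⟩ = 0.50390.
(Δx)² = 0.50390 − (0.61475)² = 0.12597.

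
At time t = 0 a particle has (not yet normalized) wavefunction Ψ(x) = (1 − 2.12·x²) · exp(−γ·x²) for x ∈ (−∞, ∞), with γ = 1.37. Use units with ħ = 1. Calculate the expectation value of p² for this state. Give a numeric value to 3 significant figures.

p² Ψ = −ħ² d²Ψ/dx²; ⟨p²⟩ = −ħ² ∫ Ψ*·Ψ'' dx / ∫|Ψ|² dx.
Expand each integrand as polynomial × e^(−2γx²) and use ∫x^(2j)·e^(−2γx²) dx = (2j−1)!!/(4γ)^j · √(π/(2γ)), odd powers → 0; here √(π/(2γ)) = 1.0708. Differentiate with the product rule, d/dx e^(−γx²) = −2γx·e^(−γx²).
State is unnormalized: ∫|Ψ|² dx = 0.72306, and ∫Ψ*·(−ħ² Ψ'') dx = 4.1388, so ⟨p²⟩ = 4.1388 / 0.72306.
⟨p²⟩ = 5.7241.

5.72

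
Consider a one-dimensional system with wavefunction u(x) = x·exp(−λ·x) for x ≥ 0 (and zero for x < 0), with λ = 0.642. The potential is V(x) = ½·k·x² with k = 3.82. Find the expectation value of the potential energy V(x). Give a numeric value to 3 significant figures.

13.9

⟨V⟩ = ∫ V(x)·|u|² dx / ∫|u|² dx.
Every integrand reduces to terms xʲ·e^(−2λx) on [0, ∞); use ∫₀^∞ xʲ·e^(−2λx) dx = j!/(2λ)^(j+1).
State is unnormalized: ∫|u|² dx = 0.94479, and ∫u*·V(x)·u dx = 13.135, so ⟨V⟩ = 13.135 / 0.94479.
⟨V⟩ = 13.902.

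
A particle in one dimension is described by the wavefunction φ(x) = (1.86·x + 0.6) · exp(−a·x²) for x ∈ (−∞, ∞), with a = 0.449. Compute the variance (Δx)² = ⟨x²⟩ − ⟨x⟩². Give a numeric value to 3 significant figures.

Compute ⟨x⟩ and ⟨x²⟩ separately, then (Δx)² = ⟨x²⟩ − ⟨x⟩².
Expand each integrand as polynomial × e^(−2ax²) and use ∫x^(2j)·e^(−2ax²) dx = (2j−1)!!/(4a)^j · √(π/(2a)), odd powers → 0; here √(π/(2a)) = 1.8704.
Normalization: ∫|φ|² dx = 4.2763.
⟨x⟩ = 0.54357 and ⟨x²⟩ = 1.4950.
(Δx)² = 1.4950 − (0.54357)² = 1.1996.

1.20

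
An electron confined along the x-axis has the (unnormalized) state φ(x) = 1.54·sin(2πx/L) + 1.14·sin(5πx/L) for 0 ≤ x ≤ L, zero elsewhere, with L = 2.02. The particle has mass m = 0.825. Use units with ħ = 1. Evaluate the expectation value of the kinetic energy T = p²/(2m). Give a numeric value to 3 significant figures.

T = −(ħ²/2m) d²/dx², so ⟨T⟩ = −(ħ²/2m) ∫ φ*·φ'' dx / ∫|φ|² dx; with m = 0.825.
d²/dx² sin(jπx/L) = −(jπ/L)²·sin(jπx/L); on 0 ≤ x ≤ L, ∫sin²(jπx/L) dx = L/2 and ∫sin(jπx/L)·sin(lπx/L) dx = 0 for j ≠ l, so only diagonal terms survive in ∫|φ|² and ∫φ·φ″; ∫φ·φ′ dx = [φ²/2] between the walls = 0.
State is unnormalized: ∫|φ|² dx = 3.7079, and ∫φ*·(−ħ²/2m · φ'') dx = 62.150, so ⟨T⟩ = 62.150 / 3.7079.
⟨T⟩ = 16.761.

16.8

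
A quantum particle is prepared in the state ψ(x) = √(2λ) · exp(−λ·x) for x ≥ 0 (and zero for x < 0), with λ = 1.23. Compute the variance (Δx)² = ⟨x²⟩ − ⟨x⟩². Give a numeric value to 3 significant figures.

Compute ⟨x⟩ and ⟨x²⟩ separately, then (Δx)² = ⟨x²⟩ − ⟨x⟩².
Every integrand reduces to terms xʲ·e^(−2λx) on [0, ∞); use ∫₀^∞ xʲ·e^(−2λx) dx = j!/(2λ)^(j+1).
⟨x⟩ = 0.40650 and ⟨x²⟩ = 0.33049.
(Δx)² = 0.33049 − (0.40650)² = 0.16525.

0.165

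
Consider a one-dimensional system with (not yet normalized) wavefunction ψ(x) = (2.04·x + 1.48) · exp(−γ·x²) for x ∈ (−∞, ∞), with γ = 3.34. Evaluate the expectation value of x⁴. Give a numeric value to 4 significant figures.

0.02518

⟨x⁴⟩ = ∫ x⁴·|ψ|² dx / ∫|ψ|² dx (integrals over the domain).
Expand each integrand as polynomial × e^(−2γx²) and use ∫x^(2j)·e^(−2γx²) dx = (2j−1)!!/(4γ)^j · √(π/(2γ)), odd powers → 0; here √(π/(2γ)) = 0.68578.
State is unnormalized: ∫|ψ|² dx = 1.7158, and ∫ψ*·x⁴·ψ dx = 0.043200, so ⟨x⁴⟩ = 0.043200 / 1.7158.
⟨x⁴⟩ = 0.025178.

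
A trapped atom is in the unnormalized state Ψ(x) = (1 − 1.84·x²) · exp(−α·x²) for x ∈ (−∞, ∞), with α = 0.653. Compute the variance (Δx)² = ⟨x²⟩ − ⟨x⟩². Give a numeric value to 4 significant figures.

Compute ⟨x⟩ and ⟨x²⟩ separately, then (Δx)² = ⟨x²⟩ − ⟨x⟩².
Expand each integrand as polynomial × e^(−2αx²) and use ∫x^(2j)·e^(−2αx²) dx = (2j−1)!!/(4α)^j · √(π/(2α)), odd powers → 0; here √(π/(2α)) = 1.5510.
Normalization: ∫|Ψ|² dx = 1.6748.
⟨x⟩ = 0.0000 and ⟨x²⟩ = 1.4951.
(Δx)² = 1.4951 − (0.0000)² = 1.4951.

1.495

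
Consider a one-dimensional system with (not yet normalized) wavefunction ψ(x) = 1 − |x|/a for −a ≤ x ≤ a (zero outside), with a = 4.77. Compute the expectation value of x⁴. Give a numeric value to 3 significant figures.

14.8

⟨x⁴⟩ = ∫ x⁴·|ψ|² dx / ∫|ψ|² dx (integrals over the domain).
ψ is even, so ∫ over [−a, a] = 2∫₀ᵃ with ψ = 1 − x/a there: ∫₀ᵃ (1 − x/a)² dx = a/3, ∫₀ᵃ x²(1 − x/a)² dx = a³/30, ∫₀ᵃ x⁴(1 − x/a)² dx = a⁵/105.
State is unnormalized: ∫|ψ|² dx = 3.1800, and ∫ψ*·x⁴·ψ dx = 47.036, so ⟨x⁴⟩ = 47.036 / 3.1800.
⟨x⁴⟩ = 14.791.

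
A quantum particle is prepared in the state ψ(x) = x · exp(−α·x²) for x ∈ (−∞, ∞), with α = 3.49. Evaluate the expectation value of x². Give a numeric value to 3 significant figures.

0.215

⟨x²⟩ = ∫ x²·|ψ|² dx / ∫|ψ|² dx (integrals over the domain).
Expand each integrand as polynomial × e^(−2αx²) and use ∫x^(2j)·e^(−2αx²) dx = (2j−1)!!/(4α)^j · √(π/(2α)), odd powers → 0; here √(π/(2α)) = 0.67088.
State is unnormalized: ∫|ψ|² dx = 0.048058, and ∫ψ*·x²·ψ dx = 0.010328, so ⟨x²⟩ = 0.010328 / 0.048058.
⟨x²⟩ = 0.21490.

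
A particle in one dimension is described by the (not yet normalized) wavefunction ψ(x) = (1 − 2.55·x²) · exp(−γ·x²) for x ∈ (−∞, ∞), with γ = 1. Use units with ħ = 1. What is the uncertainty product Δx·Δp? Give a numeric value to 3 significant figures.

Δx = √(⟨x²⟩−⟨x⟩²), Δp = √(⟨p²⟩−⟨p⟩²).
Expand each integrand as polynomial × e^(−2γx²) and use ∫x^(2j)·e^(−2γx²) dx = (2j−1)!!/(4γ)^j · √(π/(2γ)), odd powers → 0; here √(π/(2γ)) = 1.2533. Differentiate with the product rule, d/dx e^(−γx²) = −2γx·e^(−γx²).
Normalization: ∫|ψ|² dx = 1.1834.
⟨x⟩ = 0.0000, ⟨x²⟩ = 0.86608 ⇒ Δx = 0.93064.
⟨p⟩ = 0.0000, ⟨p²⟩ = 5.4223 ⇒ Δp = 2.3286.
Δx·Δp = 2.1671.

2.17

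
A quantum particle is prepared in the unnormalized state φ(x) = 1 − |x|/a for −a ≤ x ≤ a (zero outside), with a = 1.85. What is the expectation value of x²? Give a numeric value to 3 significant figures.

0.342

⟨x²⟩ = ∫ x²·|φ|² dx / ∫|φ|² dx (integrals over the domain).
φ is even, so ∫ over [−a, a] = 2∫₀ᵃ with φ = 1 − x/a there: ∫₀ᵃ (1 − x/a)² dx = a/3, ∫₀ᵃ x²(1 − x/a)² dx = a³/30, ∫₀ᵃ x⁴(1 − x/a)² dx = a⁵/105.
State is unnormalized: ∫|φ|² dx = 1.2333, and ∫φ*·x²·φ dx = 0.42211, so ⟨x²⟩ = 0.42211 / 1.2333.
⟨x²⟩ = 0.34225.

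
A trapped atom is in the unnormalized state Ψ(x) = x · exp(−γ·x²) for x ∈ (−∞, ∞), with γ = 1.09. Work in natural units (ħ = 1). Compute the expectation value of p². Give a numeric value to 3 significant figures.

p² Ψ = −ħ² d²Ψ/dx²; ⟨p²⟩ = −ħ² ∫ Ψ*·Ψ'' dx / ∫|Ψ|² dx.
Expand each integrand as polynomial × e^(−2γx²) and use ∫x^(2j)·e^(−2γx²) dx = (2j−1)!!/(4γ)^j · √(π/(2γ)), odd powers → 0; here √(π/(2γ)) = 1.2005. Differentiate with the product rule, d/dx e^(−γx²) = −2γx·e^(−γx²).
State is unnormalized: ∫|Ψ|² dx = 0.27533, and ∫Ψ*·(−ħ² Ψ'') dx = 0.90034, so ⟨p²⟩ = 0.90034 / 0.27533.
⟨p²⟩ = 3.2700.

3.27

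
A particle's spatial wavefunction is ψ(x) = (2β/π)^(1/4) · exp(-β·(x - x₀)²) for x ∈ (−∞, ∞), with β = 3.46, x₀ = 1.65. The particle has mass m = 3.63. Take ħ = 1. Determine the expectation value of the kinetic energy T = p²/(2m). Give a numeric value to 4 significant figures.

0.4766

T = −(ħ²/2m) d²/dx², so ⟨T⟩ = −(ħ²/2m) ∫ ψ*·ψ'' dx; with m = 3.63.
Gaussian moments (u = x − x₀): ∫u^(2j)·e^(−2βu²) du = (2j−1)!!/(4β)^j · √(π/(2β)), odd powers integrate to 0; here √(π/(2β)) = 0.67379. Derivatives: d/dx e^(−βu²) = −2βu·e^(−βu²), d²/dx² e^(−βu²) = (4β²u² − 2β)·e^(−βu²).
⟨T⟩ = 0.47658.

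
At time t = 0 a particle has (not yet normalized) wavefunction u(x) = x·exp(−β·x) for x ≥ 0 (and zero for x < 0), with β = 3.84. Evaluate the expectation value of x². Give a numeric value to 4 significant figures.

⟨x²⟩ = ∫ x²·|u|² dx / ∫|u|² dx (integrals over the domain).
Every integrand reduces to terms xʲ·e^(−2βx) on [0, ∞); use ∫₀^∞ xʲ·e^(−2βx) dx = j!/(2β)^(j+1).
State is unnormalized: ∫|u|² dx = 0.0044152, and ∫u*·x²·u dx = 0.00089827, so ⟨x²⟩ = 0.00089827 / 0.0044152.
⟨x²⟩ = 0.20345.

0.2035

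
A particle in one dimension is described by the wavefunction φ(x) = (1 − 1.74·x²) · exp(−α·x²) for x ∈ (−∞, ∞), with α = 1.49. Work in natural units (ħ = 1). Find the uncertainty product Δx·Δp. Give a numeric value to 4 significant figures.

Δx = √(⟨x²⟩−⟨x⟩²), Δp = √(⟨p²⟩−⟨p⟩²).
Expand each integrand as polynomial × e^(−2αx²) and use ∫x^(2j)·e^(−2αx²) dx = (2j−1)!!/(4α)^j · √(π/(2α)), odd powers → 0; here √(π/(2α)) = 1.0268. Differentiate with the product rule, d/dx e^(−αx²) = −2αx·e^(−αx²).
Normalization: ∫|φ|² dx = 0.68978.
⟨x⟩ = 0.0000, ⟨x²⟩ = 0.13157 ⇒ Δx = 0.36273.
⟨p⟩ = 0.0000, ⟨p²⟩ = 4.8362 ⇒ Δp = 2.1991.
Δx·Δp = 0.79769.

0.7977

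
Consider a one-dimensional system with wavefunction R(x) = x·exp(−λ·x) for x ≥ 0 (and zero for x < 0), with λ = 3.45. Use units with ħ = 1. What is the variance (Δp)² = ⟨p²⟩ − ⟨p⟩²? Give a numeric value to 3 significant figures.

11.9

Compute ⟨p⟩ and ⟨p²⟩ separately; (Δp)² = ⟨p²⟩ − ⟨p⟩².
Differentiate x·exp(−λ·x) with the product rule; every integrand then reduces to terms xʲ·e^(−2λx) on [0, ∞), with ∫₀^∞ xʲ·e^(−2λx) dx = j!/(2λ)^(j+1).
Normalization: ∫|R|² dx = 0.0060881.
⟨p⟩ = 0.0000 and ⟨p²⟩ = 11.903.
(Δp)² = 11.903 − (0.0000)² = 11.903.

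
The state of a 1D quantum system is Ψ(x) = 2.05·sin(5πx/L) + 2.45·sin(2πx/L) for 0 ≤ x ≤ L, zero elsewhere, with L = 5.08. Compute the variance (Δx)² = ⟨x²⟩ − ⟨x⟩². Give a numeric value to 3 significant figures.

1.93

Compute ⟨x⟩ and ⟨x²⟩ separately, then (Δx)² = ⟨x²⟩ − ⟨x⟩².
On 0 ≤ x ≤ L (j ≠ l): ∫sin²(jπx/L) dx = L/2, ∫sin(jπx/L)·sin(lπx/L) dx = 0; diagonal moments ∫x·sin²(jπx/L) dx = L²/4, ∫x²·sin²(jπx/L) dx = L³·(1/6 − 1/(4j²π²)); cross terms ∫x·sin(jπx/L)·sin(lπx/L) dx = 0 for j + l even and −4jlL²/(π²(j² − l²)²) for j + l odd, ∫x²·sin(jπx/L)·sin(lπx/L) dx = (−1)^(j+l)·4jlL³/(π²(j² − l²)²); higher powers the same way via product-to-sum and parts.
Normalization: ∫|Ψ|² dx = 25.921.
⟨x⟩ = 2.4481 and ⟨x²⟩ = 7.9215.
(Δx)² = 7.9215 − (2.4481)² = 1.9283.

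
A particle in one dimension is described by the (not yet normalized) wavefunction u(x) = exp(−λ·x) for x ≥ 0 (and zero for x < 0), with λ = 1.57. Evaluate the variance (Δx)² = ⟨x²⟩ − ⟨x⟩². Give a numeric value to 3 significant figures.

Compute ⟨x⟩ and ⟨x²⟩ separately, then (Δx)² = ⟨x²⟩ − ⟨x⟩².
Every integrand reduces to terms xʲ·e^(−2λx) on [0, ∞); use ∫₀^∞ xʲ·e^(−2λx) dx = j!/(2λ)^(j+1).
Normalization: ∫|u|² dx = 0.31847.
⟨x⟩ = 0.31847 and ⟨x²⟩ = 0.20285.
(Δx)² = 0.20285 − (0.31847)² = 0.10142.

0.101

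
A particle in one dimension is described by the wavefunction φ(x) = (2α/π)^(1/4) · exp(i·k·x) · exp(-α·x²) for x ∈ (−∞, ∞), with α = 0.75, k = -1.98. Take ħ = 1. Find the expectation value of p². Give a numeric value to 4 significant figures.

4.670

p² φ = −ħ² d²φ/dx²; ⟨p²⟩ = −ħ² ∫ φ*·φ'' dx.
Gaussian moments: ∫x^(2j)·e^(−2αx²) dx = (2j−1)!!/(4α)^j · √(π/(2α)), odd powers integrate to 0; here √(π/(2α)) = 1.4472. Derivatives: φ′ = (ik − 2αx)·φ, φ″ = ((ik − 2αx)² − 2α)·φ; the odd-in-x pieces drop out.
⟨p²⟩ = 4.6704.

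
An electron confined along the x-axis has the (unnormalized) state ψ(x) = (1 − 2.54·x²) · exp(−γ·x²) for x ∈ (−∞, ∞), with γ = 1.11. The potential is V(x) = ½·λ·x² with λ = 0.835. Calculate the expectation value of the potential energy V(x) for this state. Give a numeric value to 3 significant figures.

0.278

⟨V⟩ = ∫ V(x)·|ψ|² dx / ∫|ψ|² dx.
Expand each integrand as polynomial × e^(−2γx²) and use ∫x^(2j)·e^(−2γx²) dx = (2j−1)!!/(4γ)^j · √(π/(2γ)), odd powers → 0; here √(π/(2γ)) = 1.1896.
State is unnormalized: ∫|ψ|² dx = 0.99647, and ∫ψ*·V(x)·ψ dx = 0.27703, so ⟨V⟩ = 0.27703 / 0.99647.
⟨V⟩ = 0.27801.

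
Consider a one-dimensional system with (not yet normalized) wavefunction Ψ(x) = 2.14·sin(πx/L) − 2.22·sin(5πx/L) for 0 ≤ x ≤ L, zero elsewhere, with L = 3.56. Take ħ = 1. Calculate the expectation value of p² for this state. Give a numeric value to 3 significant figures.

p² Ψ = −ħ² d²Ψ/dx²; ⟨p²⟩ = −ħ² ∫ Ψ*·Ψ'' dx / ∫|Ψ|² dx.
d²/dx² sin(jπx/L) = −(jπ/L)²·sin(jπx/L); on 0 ≤ x ≤ L, ∫sin²(jπx/L) dx = L/2 and ∫sin(jπx/L)·sin(lπx/L) dx = 0 for j ≠ l, so only diagonal terms survive in ∫|Ψ|² and ∫Ψ·Ψ″; ∫Ψ·Ψ′ dx = [Ψ²/2] between the walls = 0.
State is unnormalized: ∫|Ψ|² dx = 16.924, and ∫Ψ*·(−ħ² Ψ'') dx = 177.14, so ⟨p²⟩ = 177.14 / 16.924.
⟨p²⟩ = 10.467.

10.5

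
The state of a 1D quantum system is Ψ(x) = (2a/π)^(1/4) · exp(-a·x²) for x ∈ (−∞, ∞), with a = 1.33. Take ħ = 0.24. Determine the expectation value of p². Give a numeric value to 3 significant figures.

0.0766

p² Ψ = −ħ² d²Ψ/dx²; ⟨p²⟩ = −ħ² ∫ Ψ*·Ψ'' dx.
Gaussian moments: ∫x^(2j)·e^(−2ax²) dx = (2j−1)!!/(4a)^j · √(π/(2a)), odd powers integrate to 0; here √(π/(2a)) = 1.0868. Derivatives: d/dx e^(−ax²) = −2ax·e^(−ax²), d²/dx² e^(−ax²) = (4a²x² − 2a)·e^(−ax²).
⟨p²⟩ = 0.076608.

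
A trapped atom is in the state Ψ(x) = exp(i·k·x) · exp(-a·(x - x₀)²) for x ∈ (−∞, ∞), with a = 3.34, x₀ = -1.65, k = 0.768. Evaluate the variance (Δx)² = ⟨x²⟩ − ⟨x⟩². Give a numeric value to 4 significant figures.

Compute ⟨x⟩ and ⟨x²⟩ separately, then (Δx)² = ⟨x²⟩ − ⟨x⟩².
Gaussian moments (u = x − x₀): ∫u^(2j)·e^(−2au²) du = (2j−1)!!/(4a)^j · √(π/(2a)), odd powers integrate to 0; here √(π/(2a)) = 0.68578.
Normalization: ∫|Ψ|² dx = 0.68578.
⟨x⟩ = -1.6500 and ⟨x²⟩ = 2.7974.
(Δx)² = 2.7974 − (-1.6500)² = 0.074850.

0.07485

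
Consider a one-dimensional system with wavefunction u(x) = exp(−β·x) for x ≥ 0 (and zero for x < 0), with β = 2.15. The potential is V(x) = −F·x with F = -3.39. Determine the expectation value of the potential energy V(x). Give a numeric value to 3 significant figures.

0.788

⟨V⟩ = ∫ V(x)·|u|² dx / ∫|u|² dx.
Every integrand reduces to terms xʲ·e^(−2βx) on [0, ∞); use ∫₀^∞ xʲ·e^(−2βx) dx = j!/(2β)^(j+1).
State is unnormalized: ∫|u|² dx = 0.23256, and ∫u*·V(x)·u dx = 0.18334, so ⟨V⟩ = 0.18334 / 0.23256.
⟨V⟩ = 0.78837.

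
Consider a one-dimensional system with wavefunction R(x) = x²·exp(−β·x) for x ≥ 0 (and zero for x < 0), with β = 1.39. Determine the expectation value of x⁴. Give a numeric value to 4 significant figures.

⟨x⁴⟩ = ∫ x⁴·|R|² dx / ∫|R|² dx (integrals over the domain).
Every integrand reduces to terms xʲ·e^(−2βx) on [0, ∞); use ∫₀^∞ xʲ·e^(−2βx) dx = j!/(2β)^(j+1).
State is unnormalized: ∫|R|² dx = 0.14454, and ∫R*·x⁴·R dx = 4.0655, so ⟨x⁴⟩ = 4.0655 / 0.14454.
⟨x⁴⟩ = 28.127.

28.13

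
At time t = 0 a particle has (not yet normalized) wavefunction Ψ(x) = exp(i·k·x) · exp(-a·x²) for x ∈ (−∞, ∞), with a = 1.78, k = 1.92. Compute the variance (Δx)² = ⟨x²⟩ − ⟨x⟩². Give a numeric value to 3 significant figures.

Compute ⟨x⟩ and ⟨x²⟩ separately, then (Δx)² = ⟨x²⟩ − ⟨x⟩².
Gaussian moments: ∫x^(2j)·e^(−2ax²) dx = (2j−1)!!/(4a)^j · √(π/(2a)), odd powers integrate to 0; here √(π/(2a)) = 0.93940.
Normalization: ∫|Ψ|² dx = 0.93940.
⟨x⟩ = 0.0000 and ⟨x²⟩ = 0.14045.
(Δx)² = 0.14045 − (0.0000)² = 0.14045.

0.140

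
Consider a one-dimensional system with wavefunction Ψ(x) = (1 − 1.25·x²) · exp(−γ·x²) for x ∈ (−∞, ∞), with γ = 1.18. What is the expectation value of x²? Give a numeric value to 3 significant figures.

⟨x²⟩ = ∫ x²·|Ψ|² dx / ∫|Ψ|² dx (integrals over the domain).
Expand each integrand as polynomial × e^(−2γx²) and use ∫x^(2j)·e^(−2γx²) dx = (2j−1)!!/(4γ)^j · √(π/(2γ)), odd powers → 0; here √(π/(2γ)) = 1.1538.
State is unnormalized: ∫|Ψ|² dx = 0.78542, and ∫Ψ*·x²·Ψ dx = 0.11319, so ⟨x²⟩ = 0.11319 / 0.78542.
⟨x²⟩ = 0.14411.

0.144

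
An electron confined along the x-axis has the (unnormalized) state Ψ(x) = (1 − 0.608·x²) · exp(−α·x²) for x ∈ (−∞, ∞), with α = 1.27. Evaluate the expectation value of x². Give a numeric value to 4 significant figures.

⟨x²⟩ = ∫ x²·|Ψ|² dx / ∫|Ψ|² dx (integrals over the domain).
Expand each integrand as polynomial × e^(−2αx²) and use ∫x^(2j)·e^(−2αx²) dx = (2j−1)!!/(4α)^j · √(π/(2α)), odd powers → 0; here √(π/(2α)) = 1.1121.
State is unnormalized: ∫|Ψ|² dx = 0.89372, and ∫Ψ*·x²·Ψ dx = 0.10875, so ⟨x²⟩ = 0.10875 / 0.89372.
⟨x²⟩ = 0.12169.

0.1217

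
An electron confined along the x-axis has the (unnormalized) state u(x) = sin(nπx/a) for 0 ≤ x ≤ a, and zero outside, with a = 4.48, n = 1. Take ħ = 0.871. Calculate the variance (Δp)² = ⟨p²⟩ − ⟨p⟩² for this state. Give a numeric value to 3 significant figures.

0.373

Compute ⟨p⟩ and ⟨p²⟩ separately; (Δp)² = ⟨p²⟩ − ⟨p⟩².
d/dx sin(nπx/a) = (nπ/a)·cos(nπx/a) and d²/dx² sin(nπx/a) = −(nπ/a)²·sin(nπx/a); on 0 ≤ x ≤ a, ∫sin²(nπx/a) dx = a/2 and ∫sin(nπx/a)·cos(nπx/a) dx = 0.
Normalization: ∫|u|² dx = 2.2400.
⟨p⟩ = 0.0000 and ⟨p²⟩ = 0.37306.
(Δp)² = 0.37306 − (0.0000)² = 0.37306.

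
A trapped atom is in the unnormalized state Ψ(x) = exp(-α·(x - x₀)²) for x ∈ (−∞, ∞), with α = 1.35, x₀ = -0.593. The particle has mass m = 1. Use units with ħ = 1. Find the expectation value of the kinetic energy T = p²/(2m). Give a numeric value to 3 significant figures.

0.675

T = −(ħ²/2m) d²/dx², so ⟨T⟩ = −(ħ²/2m) ∫ Ψ*·Ψ'' dx / ∫|Ψ|² dx; with m = 1.
Gaussian moments (u = x − x₀): ∫u^(2j)·e^(−2αu²) du = (2j−1)!!/(4α)^j · √(π/(2α)), odd powers integrate to 0; here √(π/(2α)) = 1.0787. Derivatives: d/dx e^(−αu²) = −2αu·e^(−αu²), d²/dx² e^(−αu²) = (4α²u² − 2α)·e^(−αu²).
State is unnormalized: ∫|Ψ|² dx = 1.0787, and ∫Ψ*·(−ħ²/2m · Ψ'') dx = 0.72811, so ⟨T⟩ = 0.72811 / 1.0787.
⟨T⟩ = 0.67500.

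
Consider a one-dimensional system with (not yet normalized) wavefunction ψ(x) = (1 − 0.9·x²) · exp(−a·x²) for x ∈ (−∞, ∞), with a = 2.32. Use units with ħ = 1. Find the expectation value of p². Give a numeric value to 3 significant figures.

p² ψ = −ħ² d²ψ/dx²; ⟨p²⟩ = −ħ² ∫ ψ*·ψ'' dx / ∫|ψ|² dx.
Expand each integrand as polynomial × e^(−2ax²) and use ∫x^(2j)·e^(−2ax²) dx = (2j−1)!!/(4a)^j · √(π/(2a)), odd powers → 0; here √(π/(2a)) = 0.82284. Differentiate with the product rule, d/dx e^(−ax²) = −2ax·e^(−ax²).
State is unnormalized: ∫|ψ|² dx = 0.68646, and ∫ψ*·(−ħ² ψ'') dx = 2.4050, so ⟨p²⟩ = 2.4050 / 0.68646.
⟨p²⟩ = 3.5034.

3.50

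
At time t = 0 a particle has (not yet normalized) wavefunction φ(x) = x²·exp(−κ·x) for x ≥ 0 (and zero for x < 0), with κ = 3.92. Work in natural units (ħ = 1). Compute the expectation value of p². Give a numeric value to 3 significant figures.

p² φ = −ħ² d²φ/dx²; ⟨p²⟩ = −ħ² ∫ φ*·φ'' dx / ∫|φ|² dx.
Differentiate x²·exp(−κ·x) with the product rule; every integrand then reduces to terms xʲ·e^(−2κx) on [0, ∞), with ∫₀^∞ xʲ·e^(−2κx) dx = j!/(2κ)^(j+1).
State is unnormalized: ∫|φ|² dx = 0.00081027, and ∫φ*·(−ħ² φ'') dx = 0.0041503, so ⟨p²⟩ = 0.0041503 / 0.00081027.
⟨p²⟩ = 5.1221.

5.12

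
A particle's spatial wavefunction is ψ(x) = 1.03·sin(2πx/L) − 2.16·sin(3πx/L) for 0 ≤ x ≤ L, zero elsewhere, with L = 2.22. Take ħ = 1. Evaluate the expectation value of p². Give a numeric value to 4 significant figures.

p² ψ = −ħ² d²ψ/dx²; ⟨p²⟩ = −ħ² ∫ ψ*·ψ'' dx / ∫|ψ|² dx.
d²/dx² sin(jπx/L) = −(jπ/L)²·sin(jπx/L); on 0 ≤ x ≤ L, ∫sin²(jπx/L) dx = L/2 and ∫sin(jπx/L)·sin(lπx/L) dx = 0 for j ≠ l, so only diagonal terms survive in ∫|ψ|² and ∫ψ·ψ″; ∫ψ·ψ′ dx = [ψ²/2] between the walls = 0.
State is unnormalized: ∫|ψ|² dx = 6.3564, and ∫ψ*·(−ħ² ψ'') dx = 102.77, so ⟨p²⟩ = 102.77 / 6.3564.
⟨p²⟩ = 16.168.

16.17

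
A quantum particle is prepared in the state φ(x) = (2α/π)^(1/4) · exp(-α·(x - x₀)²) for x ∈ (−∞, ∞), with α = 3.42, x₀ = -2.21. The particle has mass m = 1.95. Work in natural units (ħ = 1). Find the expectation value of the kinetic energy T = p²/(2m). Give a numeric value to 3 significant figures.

0.877

T = −(ħ²/2m) d²/dx², so ⟨T⟩ = −(ħ²/2m) ∫ φ*·φ'' dx; with m = 1.95.
Gaussian moments (u = x − x₀): ∫u^(2j)·e^(−2αu²) du = (2j−1)!!/(4α)^j · √(π/(2α)), odd powers integrate to 0; here √(π/(2α)) = 0.67771. Derivatives: d/dx e^(−αu²) = −2αu·e^(−αu²), d²/dx² e^(−αu²) = (4α²u² − 2α)·e^(−αu²).
⟨T⟩ = 0.87692.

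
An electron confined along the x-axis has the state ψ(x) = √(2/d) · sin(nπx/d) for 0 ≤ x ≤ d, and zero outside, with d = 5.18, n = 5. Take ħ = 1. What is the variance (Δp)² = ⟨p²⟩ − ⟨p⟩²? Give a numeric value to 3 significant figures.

9.20

Compute ⟨p⟩ and ⟨p²⟩ separately; (Δp)² = ⟨p²⟩ − ⟨p⟩².
d/dx sin(nπx/d) = (nπ/d)·cos(nπx/d) and d²/dx² sin(nπx/d) = −(nπ/d)²·sin(nπx/d); on 0 ≤ x ≤ d, ∫sin²(nπx/d) dx = d/2 and ∫sin(nπx/d)·cos(nπx/d) dx = 0.
⟨p⟩ = 0.0000 and ⟨p²⟩ = 9.1956.
(Δp)² = 9.1956 − (0.0000)² = 9.1956.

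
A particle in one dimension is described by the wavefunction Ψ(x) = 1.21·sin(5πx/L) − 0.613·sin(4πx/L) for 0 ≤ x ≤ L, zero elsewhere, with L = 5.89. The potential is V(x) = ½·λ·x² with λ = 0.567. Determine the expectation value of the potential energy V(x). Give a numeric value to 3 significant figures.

⟨V⟩ = ∫ V(x)·|Ψ|² dx / ∫|Ψ|² dx.
On 0 ≤ x ≤ L (j ≠ l): ∫sin²(jπx/L) dx = L/2, ∫sin(jπx/L)·sin(lπx/L) dx = 0; diagonal moments ∫x·sin²(jπx/L) dx = L²/4, ∫x²·sin²(jπx/L) dx = L³·(1/6 − 1/(4j²π²)); cross terms ∫x·sin(jπx/L)·sin(lπx/L) dx = 0 for j + l even and −4jlL²/(π²(j² − l²)²) for j + l odd, ∫x²·sin(jπx/L)·sin(lπx/L) dx = (−1)^(j+l)·4jlL³/(π²(j² − l²)²); higher powers the same way via product-to-sum and parts.
State is unnormalized: ∫|Ψ|² dx = 5.4184, and ∫Ψ*·V(x)·Ψ dx = 26.243, so ⟨V⟩ = 26.243 / 5.4184.
⟨V⟩ = 4.8433.

4.84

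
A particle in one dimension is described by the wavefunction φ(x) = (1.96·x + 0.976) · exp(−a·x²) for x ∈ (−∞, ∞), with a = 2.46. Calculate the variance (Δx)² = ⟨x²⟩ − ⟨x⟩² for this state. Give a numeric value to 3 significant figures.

Compute ⟨x⟩ and ⟨x²⟩ separately, then (Δx)² = ⟨x²⟩ − ⟨x⟩².
Expand each integrand as polynomial × e^(−2ax²) and use ∫x^(2j)·e^(−2ax²) dx = (2j−1)!!/(4a)^j · √(π/(2a)), odd powers → 0; here √(π/(2a)) = 0.79908.
Normalization: ∫|φ|² dx = 1.0732.
⟨x⟩ = 0.28951 and ⟨x²⟩ = 0.16071.
(Δx)² = 0.16071 − (0.28951)² = 0.076893.

0.0769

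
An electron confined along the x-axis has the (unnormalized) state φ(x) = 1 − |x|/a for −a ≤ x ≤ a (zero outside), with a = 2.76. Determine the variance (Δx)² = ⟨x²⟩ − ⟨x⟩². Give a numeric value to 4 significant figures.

0.7618

Compute ⟨x⟩ and ⟨x²⟩ separately, then (Δx)² = ⟨x²⟩ − ⟨x⟩².
φ is even, so ∫ over [−a, a] = 2∫₀ᵃ with φ = 1 − x/a there: ∫₀ᵃ (1 − x/a)² dx = a/3, ∫₀ᵃ x²(1 − x/a)² dx = a³/30, ∫₀ᵃ x⁴(1 − x/a)² dx = a⁵/105.
Normalization: ∫|φ|² dx = 1.8400.
⟨x⟩ = 0.0000 and ⟨x²⟩ = 0.76176.
(Δx)² = 0.76176 − (0.0000)² = 0.76176.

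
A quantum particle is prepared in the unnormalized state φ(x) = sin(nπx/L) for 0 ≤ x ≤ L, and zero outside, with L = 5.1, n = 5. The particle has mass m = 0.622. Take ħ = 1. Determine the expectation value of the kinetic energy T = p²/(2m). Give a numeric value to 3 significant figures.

T = −(ħ²/2m) d²/dx², so ⟨T⟩ = −(ħ²/2m) ∫ φ*·φ'' dx / ∫|φ|² dx; with m = 0.622.
d/dx sin(nπx/L) = (nπ/L)·cos(nπx/L) and d²/dx² sin(nπx/L) = −(nπ/L)²·sin(nπx/L); on 0 ≤ x ≤ L, ∫sin²(nπx/L) dx = L/2 and ∫sin(nπx/L)·cos(nπx/L) dx = 0.
State is unnormalized: ∫|φ|² dx = 2.5500, and ∫φ*·(−ħ²/2m · φ'') dx = 19.446, so ⟨T⟩ = 19.446 / 2.5500.
⟨T⟩ = 7.6257.

7.63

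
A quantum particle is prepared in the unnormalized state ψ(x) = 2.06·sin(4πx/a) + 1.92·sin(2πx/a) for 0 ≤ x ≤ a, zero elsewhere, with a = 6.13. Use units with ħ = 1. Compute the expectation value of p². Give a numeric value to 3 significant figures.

p² ψ = −ħ² d²ψ/dx²; ⟨p²⟩ = −ħ² ∫ ψ*·ψ'' dx / ∫|ψ|² dx.
d²/dx² sin(jπx/a) = −(jπ/a)²·sin(jπx/a); on 0 ≤ x ≤ a, ∫sin²(jπx/a) dx = a/2 and ∫sin(jπx/a)·sin(lπx/a) dx = 0 for j ≠ l, so only diagonal terms survive in ∫|ψ|² and ∫ψ·ψ″; ∫ψ·ψ′ dx = [ψ²/2] between the walls = 0.
State is unnormalized: ∫|ψ|² dx = 24.305, and ∫ψ*·(−ħ² ψ'') dx = 66.530, so ⟨p²⟩ = 66.530 / 24.305.
⟨p²⟩ = 2.7372.

2.74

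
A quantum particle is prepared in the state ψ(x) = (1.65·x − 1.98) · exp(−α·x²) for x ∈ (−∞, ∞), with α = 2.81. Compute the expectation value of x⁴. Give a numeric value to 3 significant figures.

⟨x⁴⟩ = ∫ x⁴·|ψ|² dx / ∫|ψ|² dx (integrals over the domain).
Expand each integrand as polynomial × e^(−2αx²) and use ∫x^(2j)·e^(−2αx²) dx = (2j−1)!!/(4α)^j · √(π/(2α)), odd powers → 0; here √(π/(2α)) = 0.74766.
State is unnormalized: ∫|ψ|² dx = 3.1122, and ∫ψ*·x⁴·ψ dx = 0.091104, so ⟨x⁴⟩ = 0.091104 / 3.1122.
⟨x⁴⟩ = 0.029273.

0.0293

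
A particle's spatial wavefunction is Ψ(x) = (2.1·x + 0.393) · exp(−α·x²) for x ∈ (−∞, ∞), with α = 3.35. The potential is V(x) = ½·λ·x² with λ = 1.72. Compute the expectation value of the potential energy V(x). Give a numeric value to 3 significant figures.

0.152

⟨V⟩ = ∫ V(x)·|Ψ|² dx / ∫|Ψ|² dx.
Expand each integrand as polynomial × e^(−2αx²) and use ∫x^(2j)·e^(−2αx²) dx = (2j−1)!!/(4α)^j · √(π/(2α)), odd powers → 0; here √(π/(2α)) = 0.68476.
State is unnormalized: ∫|Ψ|² dx = 0.33112, and ∫Ψ*·V(x)·Ψ dx = 0.050177, so ⟨V⟩ = 0.050177 / 0.33112.
⟨V⟩ = 0.15154.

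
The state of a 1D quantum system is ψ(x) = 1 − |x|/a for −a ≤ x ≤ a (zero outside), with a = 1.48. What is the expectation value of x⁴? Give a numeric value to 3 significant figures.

⟨x⁴⟩ = ∫ x⁴·|ψ|² dx / ∫|ψ|² dx (integrals over the domain).
ψ is even, so ∫ over [−a, a] = 2∫₀ᵃ with ψ = 1 − x/a there: ∫₀ᵃ (1 − x/a)² dx = a/3, ∫₀ᵃ x²(1 − x/a)² dx = a³/30, ∫₀ᵃ x⁴(1 − x/a)² dx = a⁵/105.
State is unnormalized: ∫|ψ|² dx = 0.98667, and ∫ψ*·x⁴·ψ dx = 0.13525, so ⟨x⁴⟩ = 0.13525 / 0.98667.
⟨x⁴⟩ = 0.13708.

0.137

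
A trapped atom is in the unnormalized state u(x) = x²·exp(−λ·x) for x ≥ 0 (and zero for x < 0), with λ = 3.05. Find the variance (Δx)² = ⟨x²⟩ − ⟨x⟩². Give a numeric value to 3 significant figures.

Compute ⟨x⟩ and ⟨x²⟩ separately, then (Δx)² = ⟨x²⟩ − ⟨x⟩².
Every integrand reduces to terms xʲ·e^(−2λx) on [0, ∞); use ∫₀^∞ xʲ·e^(−2λx) dx = j!/(2λ)^(j+1).
Normalization: ∫|u|² dx = 0.0028416.
⟨x⟩ = 0.81967 and ⟨x²⟩ = 0.80623.
(Δx)² = 0.80623 − (0.81967)² = 0.13437.

0.134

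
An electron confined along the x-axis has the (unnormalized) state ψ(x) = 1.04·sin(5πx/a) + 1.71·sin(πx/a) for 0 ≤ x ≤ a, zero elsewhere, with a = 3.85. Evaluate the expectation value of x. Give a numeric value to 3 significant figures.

1.93

⟨x⟩ = ∫ x·|ψ|² dx / ∫|ψ|² dx (integrals over the domain).
On 0 ≤ x ≤ a (j ≠ l): ∫sin²(jπx/a) dx = a/2, ∫sin(jπx/a)·sin(lπx/a) dx = 0; diagonal moments ∫x·sin²(jπx/a) dx = a²/4, ∫x²·sin²(jπx/a) dx = a³·(1/6 − 1/(4j²π²)); cross terms ∫x·sin(jπx/a)·sin(lπx/a) dx = 0 for j + l even and −4jla²/(π²(j² − l²)²) for j + l odd, ∫x²·sin(jπx/a)·sin(lπx/a) dx = (−1)^(j+l)·4jla³/(π²(j² − l²)²); higher powers the same way via product-to-sum and parts.
State is unnormalized: ∫|ψ|² dx = 7.7110, and ∫ψ*·x·ψ dx = 14.844, so ⟨x⟩ = 14.844 / 7.7110.
⟨x⟩ = 1.9250.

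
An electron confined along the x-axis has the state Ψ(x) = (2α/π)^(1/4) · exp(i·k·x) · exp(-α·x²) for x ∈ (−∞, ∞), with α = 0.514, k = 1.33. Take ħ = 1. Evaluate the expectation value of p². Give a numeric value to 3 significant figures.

p² Ψ = −ħ² d²Ψ/dx²; ⟨p²⟩ = −ħ² ∫ Ψ*·Ψ'' dx.
Gaussian moments: ∫x^(2j)·e^(−2αx²) dx = (2j−1)!!/(4α)^j · √(π/(2α)), odd powers integrate to 0; here √(π/(2α)) = 1.7481. Derivatives: Ψ′ = (ik − 2αx)·Ψ, Ψ″ = ((ik − 2αx)² − 2α)·Ψ; the odd-in-x pieces drop out.
⟨p²⟩ = 2.2829.

2.28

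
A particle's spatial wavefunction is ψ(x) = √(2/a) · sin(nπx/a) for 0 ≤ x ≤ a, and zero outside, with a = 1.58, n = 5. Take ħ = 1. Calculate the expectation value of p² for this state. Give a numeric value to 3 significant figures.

98.8

p² ψ = −ħ² d²ψ/dx²; ⟨p²⟩ = −ħ² ∫ ψ*·ψ'' dx.
d/dx sin(nπx/a) = (nπ/a)·cos(nπx/a) and d²/dx² sin(nπx/a) = −(nπ/a)²·sin(nπx/a); on 0 ≤ x ≤ a, ∫sin²(nπx/a) dx = a/2 and ∫sin(nπx/a)·cos(nπx/a) dx = 0.
⟨p²⟩ = 98.838.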